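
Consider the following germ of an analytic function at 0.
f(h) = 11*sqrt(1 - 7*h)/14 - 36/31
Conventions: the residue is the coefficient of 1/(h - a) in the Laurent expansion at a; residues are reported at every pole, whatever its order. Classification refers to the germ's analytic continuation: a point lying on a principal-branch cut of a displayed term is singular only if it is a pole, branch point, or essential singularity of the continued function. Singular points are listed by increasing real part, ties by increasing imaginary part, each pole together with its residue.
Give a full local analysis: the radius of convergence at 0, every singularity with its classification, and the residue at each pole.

Radius of convergence at 0: 1/7.
At 1/7: an algebraic (square-root) branch point.

Branch term (11/14)*sqrt(1 - h/(1/7)): its argument vanishes at h = 1/7, a square-root branch point, modulus 1/7.
The radius of convergence is the smallest modulus among the singular points: 1/7.


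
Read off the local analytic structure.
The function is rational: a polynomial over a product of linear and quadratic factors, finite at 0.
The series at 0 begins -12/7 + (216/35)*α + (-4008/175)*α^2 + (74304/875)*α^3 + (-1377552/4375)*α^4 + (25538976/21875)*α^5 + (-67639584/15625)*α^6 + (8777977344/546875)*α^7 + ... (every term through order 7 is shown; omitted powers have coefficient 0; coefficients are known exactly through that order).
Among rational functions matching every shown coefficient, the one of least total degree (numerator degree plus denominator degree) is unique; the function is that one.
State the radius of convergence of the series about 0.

The radius of convergence is -9/2 + (1/2)*sqrt(91).

No rational of total degree below 2 reproduces all 8 coefficients; solving the [0/2] Pade equations on them gives f(α) = 30/(7*(α**2 - 9*α - 5/2)), whose expansion matches every shown term.
Denominator factor (α**2 - 9*α - 5/2): discriminant 91, real irrational roots 9/2 + (1/2)*sqrt(91) and 9/2 - (1/2)*sqrt(91); poles of order 1, moduli 9/2 + (1/2)*sqrt(91) and -9/2 + (1/2)*sqrt(91).
The radius of convergence is the smallest modulus among the singular points: -9/2 + (1/2)*sqrt(91).


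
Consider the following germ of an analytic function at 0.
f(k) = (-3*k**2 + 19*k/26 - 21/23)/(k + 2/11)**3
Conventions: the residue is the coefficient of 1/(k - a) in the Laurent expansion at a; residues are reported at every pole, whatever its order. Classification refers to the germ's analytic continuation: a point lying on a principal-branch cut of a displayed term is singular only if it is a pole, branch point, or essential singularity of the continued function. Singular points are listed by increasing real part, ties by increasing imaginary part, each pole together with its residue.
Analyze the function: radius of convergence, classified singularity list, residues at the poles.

Denominator factor (k + 2/11)^3: pole of order 3 at -2/11, modulus 2/11.
The radius of convergence is the smallest modulus among the singular points: 2/11.
At the order-3 pole -2/11 set g(k) = (k - (-2/11))^3*f(k) = -3*k**2 + 19*k/26 - 21/23.
Order-3 pole: residue = g''(a)/2; g''(-2/11) = -6, so the residue is -3.

Radius of convergence at 0: 2/11.
At -2/11: a pole of order 3; residue -3.


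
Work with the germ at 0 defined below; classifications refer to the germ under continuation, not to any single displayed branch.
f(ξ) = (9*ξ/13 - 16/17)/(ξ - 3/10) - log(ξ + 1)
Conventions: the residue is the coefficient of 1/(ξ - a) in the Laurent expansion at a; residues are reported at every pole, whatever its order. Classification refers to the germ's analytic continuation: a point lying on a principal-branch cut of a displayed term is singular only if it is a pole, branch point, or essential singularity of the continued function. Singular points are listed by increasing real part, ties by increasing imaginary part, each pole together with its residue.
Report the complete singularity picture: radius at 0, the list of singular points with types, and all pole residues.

Radius of convergence at 0: 3/10.
At -1: a logarithmic branch point.
At 3/10: a pole of order 1; residue -1621/2210.

Denominator factor (ξ - 3/10): pole of order 1 at 3/10, modulus 3/10.
Branch term (-1)*log(1 - ξ/(-1)): its argument vanishes at ξ = -1, a logarithmic branch point, modulus 1.
The radius of convergence is the smallest modulus among the singular points: 3/10.
The branch term is analytic at 3/10 and contributes nothing to the residue; only the rational part matters.
At the order-1 pole 3/10 set g(ξ) = (ξ - (3/10))*(rational part) = 9*ξ/13 - 16/17.
Simple pole: residue = g(a) at a = 3/10, which is -1621/2210.
List the singular points by increasing real part (a conjugate pair: the negative imaginary part first).


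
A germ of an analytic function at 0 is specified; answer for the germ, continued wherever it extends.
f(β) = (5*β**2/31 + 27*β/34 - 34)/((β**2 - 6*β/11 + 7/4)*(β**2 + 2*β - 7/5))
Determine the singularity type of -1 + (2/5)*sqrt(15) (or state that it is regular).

The denominator factor β**2 + 2*β - 7/5 vanishes at -1 + (2/5)*sqrt(15) and appears to the power 1; the numerator there equals -36095/1054 + (497/2635)*sqrt(15), nonzero, and no other factor vanishes.
Hence a pole whose order is the multiplicity, 1.

The point is a pole of order 1.


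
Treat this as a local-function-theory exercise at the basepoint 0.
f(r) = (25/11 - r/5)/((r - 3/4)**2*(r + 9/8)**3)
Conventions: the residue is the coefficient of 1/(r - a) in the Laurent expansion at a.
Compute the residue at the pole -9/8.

At the order-3 pole -9/8 set g(r) = (r - (-9/8))^3*f(r) = (25/11 - r/5)/(r - 3/4)**2.
Order-3 pole: residue = g''(a)/2; g''(-9/8) = 1012736/928125, so the residue is 506368/928125.

The residue is 506368/928125.


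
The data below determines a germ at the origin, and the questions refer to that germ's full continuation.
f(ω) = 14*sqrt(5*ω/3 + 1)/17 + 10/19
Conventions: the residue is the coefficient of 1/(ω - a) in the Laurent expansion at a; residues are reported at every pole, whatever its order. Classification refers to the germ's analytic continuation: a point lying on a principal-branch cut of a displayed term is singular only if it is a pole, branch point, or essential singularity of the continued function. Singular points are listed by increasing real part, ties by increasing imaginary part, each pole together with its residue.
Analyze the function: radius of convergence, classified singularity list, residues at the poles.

Radius of convergence at 0: 3/5.
At -3/5: an algebraic (square-root) branch point.

Branch term (14/17)*sqrt(1 - ω/(-3/5)): its argument vanishes at ω = -3/5, a square-root branch point, modulus 3/5.
The radius of convergence is the smallest modulus among the singular points: 3/5.


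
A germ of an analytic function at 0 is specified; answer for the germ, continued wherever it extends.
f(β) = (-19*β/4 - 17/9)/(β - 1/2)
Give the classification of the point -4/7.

The point is a regular point.

Denominator factors: β - 1/2 = -15/14 at β = -4/7 — none vanishes.
So the germ continues analytically to -4/7.


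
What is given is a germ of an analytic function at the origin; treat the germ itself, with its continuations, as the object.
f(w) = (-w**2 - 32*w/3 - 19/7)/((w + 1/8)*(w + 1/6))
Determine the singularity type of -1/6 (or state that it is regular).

The denominator factor w + 1/6 vanishes at -1/6 and appears to the power 1; the numerator there equals -27/28, nonzero, and no other factor vanishes.
Hence a pole whose order is the multiplicity, 1.

The point is a pole of order 1.


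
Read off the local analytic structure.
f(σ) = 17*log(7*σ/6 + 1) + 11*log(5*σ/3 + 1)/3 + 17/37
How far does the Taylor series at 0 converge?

The radius of convergence is 3/5.

Branch term (11/3)*log(1 - σ/(-3/5)): its argument vanishes at σ = -3/5, a logarithmic branch point, modulus 3/5.
Branch term (17)*log(1 - σ/(-6/7)): its argument vanishes at σ = -6/7, a logarithmic branch point, modulus 6/7.
The radius of convergence is the smallest modulus among the singular points: 3/5.


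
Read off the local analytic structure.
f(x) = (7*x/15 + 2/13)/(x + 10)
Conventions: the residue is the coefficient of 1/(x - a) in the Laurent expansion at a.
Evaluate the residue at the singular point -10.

At the order-1 pole -10 set g(x) = (x - (-10))*f(x) = 7*x/15 + 2/13.
Simple pole: residue = g(a) at a = -10, which is -176/39.

The residue is -176/39.


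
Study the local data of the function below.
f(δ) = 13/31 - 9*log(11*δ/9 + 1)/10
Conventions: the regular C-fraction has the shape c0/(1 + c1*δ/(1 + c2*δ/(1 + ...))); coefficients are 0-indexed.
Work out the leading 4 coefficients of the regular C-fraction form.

Taylor coefficients (expand at 0): a_0 = 13/31, a_1 = -11/10, a_2 = 121/180, a_3 = -1331/2430.
c0 = a_0 = 13/31. Peel one level at a time: if S = 1 + c*δ/S' with S'(0) = 1, then c is the δ-coefficient of S and S' = c*δ/(S - 1).
S_1 = c0/f = 1 + (341/130)*δ + (401357/76050)*δ^2 + ...; c1 = 341/130.
S_2 = c1*δ/(S_1 - 1) = 1 + (-1177/585)*δ + (-121/972)*δ^2 + ...; c2 = -1177/585.
S_3 = c2*δ/(S_2 - 1) = 1 + (-715/11556)*δ + ...; c3 = -715/11556.

The regular C-fraction coefficients are [13/31, 341/130, -1177/585, -715/11556].


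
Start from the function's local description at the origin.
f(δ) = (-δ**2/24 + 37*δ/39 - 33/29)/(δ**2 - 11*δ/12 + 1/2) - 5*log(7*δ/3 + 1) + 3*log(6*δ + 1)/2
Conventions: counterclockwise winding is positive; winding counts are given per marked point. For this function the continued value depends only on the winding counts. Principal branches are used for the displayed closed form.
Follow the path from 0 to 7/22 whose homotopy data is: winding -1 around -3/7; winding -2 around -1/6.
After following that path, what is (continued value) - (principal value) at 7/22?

The rational part is single-valued and drops out of the difference; each branch term changes only by its own monodromy.
(-5)*log(1 - δ/(-3/7)): each positive loop around -3/7 adds 2*pi*i to the log, so winding -1 contributes (-5)*(-1)*2*pi*i = (10)*pi*i.
(3/2)*log(1 - δ/(-1/6)): each positive loop around -1/6 adds 2*pi*i to the log, so winding -2 contributes (3/2)*(-2)*2*pi*i = -(6)*pi*i.
Summing the contributions at δ = 7/22 gives (4)*pi*i.

Continued minus principal equals (4)*pi*i.


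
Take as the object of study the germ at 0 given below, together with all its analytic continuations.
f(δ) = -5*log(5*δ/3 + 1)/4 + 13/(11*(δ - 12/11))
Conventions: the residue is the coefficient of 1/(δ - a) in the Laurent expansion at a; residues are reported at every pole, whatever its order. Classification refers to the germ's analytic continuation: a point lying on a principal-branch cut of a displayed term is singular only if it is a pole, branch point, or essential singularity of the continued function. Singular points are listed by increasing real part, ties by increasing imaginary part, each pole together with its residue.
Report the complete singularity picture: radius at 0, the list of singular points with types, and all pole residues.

Radius of convergence at 0: 3/5.
At -3/5: a logarithmic branch point.
At 12/11: a pole of order 1; residue 13/11.

Denominator factor (δ - 12/11): pole of order 1 at 12/11, modulus 12/11.
Branch term (-5/4)*log(1 - δ/(-3/5)): its argument vanishes at δ = -3/5, a logarithmic branch point, modulus 3/5.
The radius of convergence is the smallest modulus among the singular points: 3/5.
The branch term is analytic at 12/11 and contributes nothing to the residue; only the rational part matters.
At the order-1 pole 12/11 set g(δ) = (δ - (12/11))*(rational part) = 13/11.
Simple pole: residue = g(a) at a = 12/11, which is 13/11.
List the singular points by increasing real part (a conjugate pair: the negative imaginary part first).


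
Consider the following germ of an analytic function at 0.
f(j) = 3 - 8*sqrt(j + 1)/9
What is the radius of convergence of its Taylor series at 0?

The radius of convergence is 1.

Branch term (-8/9)*sqrt(1 - j/(-1)): its argument vanishes at j = -1, a square-root branch point, modulus 1.
The radius of convergence is the smallest modulus among the singular points: 1.


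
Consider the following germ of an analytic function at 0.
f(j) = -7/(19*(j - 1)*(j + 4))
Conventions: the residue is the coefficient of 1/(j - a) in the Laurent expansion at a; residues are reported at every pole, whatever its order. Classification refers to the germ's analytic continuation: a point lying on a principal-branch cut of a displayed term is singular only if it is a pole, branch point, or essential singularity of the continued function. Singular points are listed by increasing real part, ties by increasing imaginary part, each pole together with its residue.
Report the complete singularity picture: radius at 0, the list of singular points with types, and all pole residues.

Radius of convergence at 0: 1.
At -4: a pole of order 1; residue 7/95.
At 1: a pole of order 1; residue -7/95.

Denominator factor (j - 1): pole of order 1 at 1, modulus 1.
Denominator factor (j + 4): pole of order 1 at -4, modulus 4.
The radius of convergence is the smallest modulus among the singular points: 1.
At the order-1 pole -4 set g(j) = (j - (-4))*f(j) = -7/(19*(j - 1)).
Simple pole: residue = g(a) at a = -4, which is 7/95.
At the order-1 pole 1 set g(j) = (j - (1))*f(j) = -7/(19*(j + 4)).
Simple pole: residue = g(a) at a = 1, which is -7/95.
List the singular points by increasing real part (a conjugate pair: the negative imaginary part first).


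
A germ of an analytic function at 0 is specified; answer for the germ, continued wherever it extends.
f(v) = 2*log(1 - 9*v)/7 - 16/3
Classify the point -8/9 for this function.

The point is a regular point.

There is no denominator, hence no pole anywhere.
Branch term log(1 - v/(1/9)): argument at -8/9 is 9, nonzero, so -8/9 is not its branch point (a point on a principal cut is still regular for the continued germ).
So the germ continues analytically to -8/9.


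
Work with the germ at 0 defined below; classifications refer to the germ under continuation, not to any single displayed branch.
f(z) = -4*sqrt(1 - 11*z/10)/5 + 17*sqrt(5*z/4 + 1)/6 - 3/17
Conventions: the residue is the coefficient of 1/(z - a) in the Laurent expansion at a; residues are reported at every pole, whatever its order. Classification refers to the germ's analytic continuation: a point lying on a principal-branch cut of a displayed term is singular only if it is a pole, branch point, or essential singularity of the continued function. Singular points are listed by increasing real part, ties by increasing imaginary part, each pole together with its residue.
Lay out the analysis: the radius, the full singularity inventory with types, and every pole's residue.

Radius of convergence at 0: 4/5.
At -4/5: an algebraic (square-root) branch point.
At 10/11: an algebraic (square-root) branch point.

Branch term (17/6)*sqrt(1 - z/(-4/5)): its argument vanishes at z = -4/5, a square-root branch point, modulus 4/5.
Branch term (-4/5)*sqrt(1 - z/(10/11)): its argument vanishes at z = 10/11, a square-root branch point, modulus 10/11.
The radius of convergence is the smallest modulus among the singular points: 4/5.
List the singular points by increasing real part (a conjugate pair: the negative imaginary part first).


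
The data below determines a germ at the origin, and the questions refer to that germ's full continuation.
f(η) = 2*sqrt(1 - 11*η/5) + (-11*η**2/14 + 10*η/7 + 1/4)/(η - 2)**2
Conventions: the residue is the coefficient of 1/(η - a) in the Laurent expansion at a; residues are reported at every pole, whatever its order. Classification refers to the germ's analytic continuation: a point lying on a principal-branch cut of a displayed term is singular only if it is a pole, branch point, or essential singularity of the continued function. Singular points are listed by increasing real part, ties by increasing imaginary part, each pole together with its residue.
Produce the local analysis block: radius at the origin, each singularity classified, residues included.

Radius of convergence at 0: 5/11.
At 5/11: an algebraic (square-root) branch point.
At 2: a pole of order 2; residue -12/7.

Denominator factor (η - 2)^2: pole of order 2 at 2, modulus 2.
Branch term (2)*sqrt(1 - η/(5/11)): its argument vanishes at η = 5/11, a square-root branch point, modulus 5/11.
The radius of convergence is the smallest modulus among the singular points: 5/11.
The branch term is analytic at 2 and contributes nothing to the residue; only the rational part matters.
At the order-2 pole 2 set g(η) = (η - (2))^2*(rational part) = -11*η**2/14 + 10*η/7 + 1/4.
Order-2 pole: residue = g'(a); g'(2) = -12/7, so the residue is -12/7.
List the singular points by increasing real part (a conjugate pair: the negative imaginary part first).


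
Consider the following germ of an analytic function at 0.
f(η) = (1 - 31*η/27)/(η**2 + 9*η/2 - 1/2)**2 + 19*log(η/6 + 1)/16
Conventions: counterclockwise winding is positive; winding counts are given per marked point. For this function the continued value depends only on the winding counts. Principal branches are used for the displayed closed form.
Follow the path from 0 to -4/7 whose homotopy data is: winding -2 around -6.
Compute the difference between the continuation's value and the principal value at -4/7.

The rational part is single-valued and drops out of the difference; each branch term changes only by its own monodromy.
(19/16)*log(1 - η/(-6)): each positive loop around -6 adds 2*pi*i to the log, so winding -2 contributes (19/16)*(-2)*2*pi*i = -(19/4)*pi*i.
Summing the contributions at η = -4/7 gives -(19/4)*pi*i.

Continued minus principal equals -(19/4)*pi*i.


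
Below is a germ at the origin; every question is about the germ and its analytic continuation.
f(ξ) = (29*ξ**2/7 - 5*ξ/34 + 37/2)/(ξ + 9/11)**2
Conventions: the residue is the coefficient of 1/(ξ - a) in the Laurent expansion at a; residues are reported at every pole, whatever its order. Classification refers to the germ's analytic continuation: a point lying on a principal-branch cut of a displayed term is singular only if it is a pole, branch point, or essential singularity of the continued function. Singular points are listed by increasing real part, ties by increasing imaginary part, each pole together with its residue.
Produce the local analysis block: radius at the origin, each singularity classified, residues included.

Radius of convergence at 0: 9/11.
At -9/11: a pole of order 2; residue -18133/2618.

Denominator factor (ξ + 9/11)^2: pole of order 2 at -9/11, modulus 9/11.
The radius of convergence is the smallest modulus among the singular points: 9/11.
At the order-2 pole -9/11 set g(ξ) = (ξ - (-9/11))^2*f(ξ) = 29*ξ**2/7 - 5*ξ/34 + 37/2.
Order-2 pole: residue = g'(a); g'(-9/11) = -18133/2618, so the residue is -18133/2618.


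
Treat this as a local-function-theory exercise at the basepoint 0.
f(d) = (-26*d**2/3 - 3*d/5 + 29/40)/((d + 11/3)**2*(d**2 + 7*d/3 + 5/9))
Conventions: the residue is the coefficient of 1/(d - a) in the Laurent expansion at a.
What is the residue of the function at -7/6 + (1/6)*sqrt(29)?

The factor d**2 + 7*d/3 + 5/9 splits as (d - a)(d - a') with a = -7/6 + (1/6)*sqrt(29), a' = -7/6 - (1/6)*sqrt(29). At the order-1 pole a set g(d) = (d - a)*f(d) = [(-26*d**2/3 - 3*d/5 + 29/40)/(d + 11/3)**2] / (d - a').
Simple pole: residue = g(a) at a = -7/6 + (1/6)*sqrt(29), which is 729679/192080 - (3916527/5570320)*sqrt(29).

The residue is 729679/192080 - (3916527/5570320)*sqrt(29).


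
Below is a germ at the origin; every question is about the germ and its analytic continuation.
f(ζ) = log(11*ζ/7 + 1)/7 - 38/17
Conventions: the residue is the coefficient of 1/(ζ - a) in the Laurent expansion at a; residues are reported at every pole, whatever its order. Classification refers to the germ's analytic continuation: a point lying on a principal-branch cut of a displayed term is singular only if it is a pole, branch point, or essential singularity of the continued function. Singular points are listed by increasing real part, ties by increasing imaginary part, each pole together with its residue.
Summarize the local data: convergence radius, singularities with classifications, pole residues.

Radius of convergence at 0: 7/11.
At -7/11: a logarithmic branch point.

Branch term (1/7)*log(1 - ζ/(-7/11)): its argument vanishes at ζ = -7/11, a logarithmic branch point, modulus 7/11.
The radius of convergence is the smallest modulus among the singular points: 7/11.


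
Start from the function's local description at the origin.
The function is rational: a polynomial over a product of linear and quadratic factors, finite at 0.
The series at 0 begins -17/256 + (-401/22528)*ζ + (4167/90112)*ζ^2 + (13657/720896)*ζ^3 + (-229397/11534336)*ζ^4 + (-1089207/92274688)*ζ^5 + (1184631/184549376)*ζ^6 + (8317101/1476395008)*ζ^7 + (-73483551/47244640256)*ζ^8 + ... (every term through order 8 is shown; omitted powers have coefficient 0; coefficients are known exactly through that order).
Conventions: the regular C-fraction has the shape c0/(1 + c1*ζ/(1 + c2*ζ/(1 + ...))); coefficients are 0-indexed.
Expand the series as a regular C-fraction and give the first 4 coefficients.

The regular C-fraction coefficients are [-17/256, -401/1496, 1719259/599896, -7518191945/2757691436].

Taylor coefficients (read off): a_0 = -17/256, a_1 = -401/22528, a_2 = 4167/90112, a_3 = 13657/720896.
c0 = a_0 = -17/256. Peel one level at a time: if S = 1 + c*ζ/S' with S'(0) = 1, then c is the ζ-coefficient of S and S' = c*ζ/(S - 1).
S_1 = c0/f = 1 + (-401/1496)*ζ + (1719259/2238016)*ζ^2 + ...; c1 = -401/1496.
S_2 = c1*ζ/(S_1 - 1) = 1 + (1719259/599896)*ζ + (40204235/5145632)*ζ^2 + ...; c2 = 1719259/599896.
S_3 = c2*ζ/(S_2 - 1) = 1 + (-7518191945/2757691436)*ζ + ...; c3 = -7518191945/2757691436.


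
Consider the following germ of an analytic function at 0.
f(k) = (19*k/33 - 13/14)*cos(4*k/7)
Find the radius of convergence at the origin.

The factor cos(4*k/7) is entire and contributes no finite singular point.
The polynomial part has no poles.
No finite singular points: the Taylor series at 0 converges everywhere.

The radius of convergence is infinite.


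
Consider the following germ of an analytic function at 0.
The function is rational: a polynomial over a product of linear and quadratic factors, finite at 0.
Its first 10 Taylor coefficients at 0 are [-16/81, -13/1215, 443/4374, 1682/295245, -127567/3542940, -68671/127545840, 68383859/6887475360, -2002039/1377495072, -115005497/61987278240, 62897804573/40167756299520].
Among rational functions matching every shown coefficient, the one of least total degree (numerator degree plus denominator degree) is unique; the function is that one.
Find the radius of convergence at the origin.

No rational of total degree below 8 reproduces all 10 coefficients; solving the [2/6] Pade equations on them gives f(h) = (-13*h**2/5 + 3*h/5 - 16/3)/(h**2 - h/6 + 3)**3, whose expansion matches every shown term.
Denominator factor (h**2 - h/6 + 3)^3: discriminant -431/36, complex-conjugate roots (1/12) + ((1/12)*sqrt(431))*i and (1/12) - ((1/12)*sqrt(431))*i; poles of order 3, moduli sqrt(3) and sqrt(3).
The radius of convergence is the smallest modulus among the singular points: sqrt(3).

The radius of convergence is sqrt(3).


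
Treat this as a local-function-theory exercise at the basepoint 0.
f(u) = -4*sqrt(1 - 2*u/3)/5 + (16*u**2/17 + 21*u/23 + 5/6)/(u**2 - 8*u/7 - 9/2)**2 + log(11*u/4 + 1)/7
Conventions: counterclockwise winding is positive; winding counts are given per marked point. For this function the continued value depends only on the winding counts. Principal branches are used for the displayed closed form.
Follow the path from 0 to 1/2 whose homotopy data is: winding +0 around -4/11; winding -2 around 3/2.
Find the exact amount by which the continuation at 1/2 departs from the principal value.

Continued minus principal equals 0.

The rational part is single-valued and drops out of the difference; each branch term changes only by its own monodromy.
(-4/5)*sqrt(1 - u/(3/2)): winding -2 is even, the square root returns to the same sheet, contribution 0.
(1/7)*log(1 - u/(-4/11)): winding 0 around -4/11, so this term returns to its principal value, contribution 0.
Summing the contributions at u = 1/2 gives 0.


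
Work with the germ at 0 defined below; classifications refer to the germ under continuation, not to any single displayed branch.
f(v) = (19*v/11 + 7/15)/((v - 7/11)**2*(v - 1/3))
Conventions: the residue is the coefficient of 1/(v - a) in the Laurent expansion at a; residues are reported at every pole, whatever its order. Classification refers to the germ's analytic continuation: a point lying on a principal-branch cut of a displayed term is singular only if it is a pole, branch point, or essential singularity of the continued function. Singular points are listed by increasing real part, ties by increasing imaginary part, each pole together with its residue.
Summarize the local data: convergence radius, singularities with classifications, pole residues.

Denominator factor (v - 7/11)^2: pole of order 2 at 7/11, modulus 7/11.
Denominator factor (v - 1/3): pole of order 1 at 1/3, modulus 1/3.
The radius of convergence is the smallest modulus among the singular points: 1/3.
At the order-1 pole 1/3 set g(v) = (v - (1/3))*f(v) = (19*v/11 + 7/15)/(v - 7/11)**2.
Simple pole: residue = g(a) at a = 1/3, which is 1419/125.
At the order-2 pole 7/11 set g(v) = (v - (7/11))^2*f(v) = (19*v/11 + 7/15)/(v - 1/3).
Order-2 pole: residue = g'(a); g'(7/11) = -1419/125, so the residue is -1419/125.
List the singular points by increasing real part (a conjugate pair: the negative imaginary part first).

Radius of convergence at 0: 1/3.
At 1/3: a pole of order 1; residue 1419/125.
At 7/11: a pole of order 2; residue -1419/125.


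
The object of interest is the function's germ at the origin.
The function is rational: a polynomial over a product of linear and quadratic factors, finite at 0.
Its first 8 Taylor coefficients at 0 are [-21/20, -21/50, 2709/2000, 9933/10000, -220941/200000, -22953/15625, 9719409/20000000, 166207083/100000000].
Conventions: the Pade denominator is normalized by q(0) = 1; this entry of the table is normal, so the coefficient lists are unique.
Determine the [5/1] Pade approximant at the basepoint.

The Pade approximant has numerator coefficients [-21/20, -4294269/5596160, 3401223/2798080, 32265093/22384640, -3474555/4476928, -164253957/89538560]; denominator coefficients [1, 462829/1399040].

Taylor coefficients needed (read off): a_0 = -21/20, a_1 = -21/50, a_2 = 2709/2000, a_3 = 9933/10000, a_4 = -220941/200000, a_5 = -22953/15625, a_6 = 9719409/20000000.
Write the denominator as Q(ζ) = 1 + q1*ζ. Requiring Q*f - P = O(ζ^7) with deg P <= 5 kills the coefficients of ζ^6..ζ^6 in Q*f:
  ζ^6: a_6 + q1*a_5 = 0, i.e. 9719409/20000000 + (-22953/15625)*q1 = 0.
Solving this linear system: q1 = 462829/1399040.
The numerator is Q*f truncated at degree 5: P0 = a_0 = -21/20; P1 = a_1 + q1*a_0 = -4294269/5596160; P2 = a_2 + q1*a_1 = 3401223/2798080; P3 = a_3 + q1*a_2 = 32265093/22384640; P4 = a_4 + q1*a_3 = -3474555/4476928; P5 = a_5 + q1*a_4 = -164253957/89538560.


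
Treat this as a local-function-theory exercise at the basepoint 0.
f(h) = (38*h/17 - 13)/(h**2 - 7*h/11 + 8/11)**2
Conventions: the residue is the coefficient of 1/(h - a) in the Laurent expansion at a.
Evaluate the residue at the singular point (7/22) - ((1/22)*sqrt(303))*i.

The factor h**2 - 7*h/11 + 8/11 splits as (h - a)(h - a') with a = (7/22) - ((1/22)*sqrt(303))*i, a' = (7/22) + ((1/22)*sqrt(303))*i. At the order-2 pole a set g(h) = (h - a)^2*f(h) = [38*h/17 - 13] / (h - a')^2.
Order-2 pole: residue = g'(a); g'((7/22) - ((1/22)*sqrt(303))*i) = -((185372/520251)*sqrt(303))*i, so the residue is -((185372/520251)*sqrt(303))*i.

The residue is -((185372/520251)*sqrt(303))*i.


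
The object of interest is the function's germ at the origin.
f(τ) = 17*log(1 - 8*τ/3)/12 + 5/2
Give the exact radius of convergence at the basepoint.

Branch term (17/12)*log(1 - τ/(3/8)): its argument vanishes at τ = 3/8, a logarithmic branch point, modulus 3/8.
The radius of convergence is the smallest modulus among the singular points: 3/8.

The radius of convergence is 3/8.


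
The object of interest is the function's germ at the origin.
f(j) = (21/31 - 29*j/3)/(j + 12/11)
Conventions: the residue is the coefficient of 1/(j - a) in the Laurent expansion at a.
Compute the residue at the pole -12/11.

The residue is 3827/341.

At the order-1 pole -12/11 set g(j) = (j - (-12/11))*f(j) = 21/31 - 29*j/3.
Simple pole: residue = g(a) at a = -12/11, which is 3827/341.


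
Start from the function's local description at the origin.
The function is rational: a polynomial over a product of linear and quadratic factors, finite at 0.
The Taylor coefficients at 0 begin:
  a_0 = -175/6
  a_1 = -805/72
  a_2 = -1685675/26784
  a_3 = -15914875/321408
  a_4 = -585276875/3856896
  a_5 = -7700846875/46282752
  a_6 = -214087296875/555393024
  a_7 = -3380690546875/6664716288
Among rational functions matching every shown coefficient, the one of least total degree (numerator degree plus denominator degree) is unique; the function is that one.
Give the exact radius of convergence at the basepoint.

The radius of convergence is 3/5.

No rational of total degree below 4 reproduces all 8 coefficients; solving the [2/2] Pade equations on them gives f(σ) = (-37*σ**2/31 - 7*σ/15 + 14)/((σ - 3/5)*(σ + 4/5)), whose expansion matches every shown term.
Denominator factor (σ - 3/5): pole of order 1 at 3/5, modulus 3/5.
Denominator factor (σ + 4/5): pole of order 1 at -4/5, modulus 4/5.
The radius of convergence is the smallest modulus among the singular points: 3/5.


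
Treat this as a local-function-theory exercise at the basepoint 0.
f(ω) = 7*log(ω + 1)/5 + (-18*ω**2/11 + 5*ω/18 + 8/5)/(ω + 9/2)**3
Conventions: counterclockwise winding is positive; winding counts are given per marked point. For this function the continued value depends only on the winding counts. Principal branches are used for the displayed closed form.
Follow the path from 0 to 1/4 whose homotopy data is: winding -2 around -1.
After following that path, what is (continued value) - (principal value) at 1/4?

The rational part is single-valued and drops out of the difference; each branch term changes only by its own monodromy.
(7/5)*log(1 - ω/(-1)): each positive loop around -1 adds 2*pi*i to the log, so winding -2 contributes (7/5)*(-2)*2*pi*i = -(28/5)*pi*i.
Summing the contributions at ω = 1/4 gives -(28/5)*pi*i.

Continued minus principal equals -(28/5)*pi*i.


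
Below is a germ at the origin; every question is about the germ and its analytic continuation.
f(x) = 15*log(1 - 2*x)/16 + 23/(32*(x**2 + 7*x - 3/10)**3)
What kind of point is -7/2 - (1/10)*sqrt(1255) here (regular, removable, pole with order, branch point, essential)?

The point is a pole of order 3.

The denominator factor x**2 + 7*x - 3/10 vanishes at -7/2 - (1/10)*sqrt(1255) and appears to the power 3; the numerator there equals 23/32, nonzero, and no other factor vanishes.
The branch terms are analytic at this point.
Hence a pole whose order is the multiplicity, 3.


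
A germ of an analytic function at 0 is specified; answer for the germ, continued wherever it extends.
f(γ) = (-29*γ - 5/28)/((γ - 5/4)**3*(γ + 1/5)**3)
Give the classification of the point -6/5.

Denominator factors: γ - 5/4 = -49/20 at γ = -6/5; γ + 1/5 = -1 at γ = -6/5 — none vanishes.
So the germ continues analytically to -6/5.

The point is a regular point.


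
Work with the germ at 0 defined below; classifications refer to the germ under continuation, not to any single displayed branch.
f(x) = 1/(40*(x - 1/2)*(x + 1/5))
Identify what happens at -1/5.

The point is a pole of order 1.

The denominator factor x + 1/5 vanishes at -1/5 and appears to the power 1; the numerator there equals 1/40, nonzero, and no other factor vanishes.
Hence a pole whose order is the multiplicity, 1.


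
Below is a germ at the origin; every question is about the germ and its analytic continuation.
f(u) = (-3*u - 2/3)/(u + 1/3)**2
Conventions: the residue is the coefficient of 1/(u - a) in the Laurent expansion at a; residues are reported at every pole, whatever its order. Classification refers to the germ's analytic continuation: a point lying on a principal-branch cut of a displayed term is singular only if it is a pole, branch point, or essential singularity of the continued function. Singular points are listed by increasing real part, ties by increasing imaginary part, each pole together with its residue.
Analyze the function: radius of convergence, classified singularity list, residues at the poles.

Denominator factor (u + 1/3)^2: pole of order 2 at -1/3, modulus 1/3.
The radius of convergence is the smallest modulus among the singular points: 1/3.
At the order-2 pole -1/3 set g(u) = (u - (-1/3))^2*f(u) = -3*u - 2/3.
Order-2 pole: residue = g'(a); g'(-1/3) = -3, so the residue is -3.

Radius of convergence at 0: 1/3.
At -1/3: a pole of order 2; residue -3.


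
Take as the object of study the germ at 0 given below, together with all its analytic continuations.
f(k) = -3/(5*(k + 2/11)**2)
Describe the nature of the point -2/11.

The point is a pole of order 2.

The denominator factor k + 2/11 vanishes at -2/11 and appears to the power 2; the numerator there equals -3/5, nonzero, and no other factor vanishes.
Hence a pole whose order is the multiplicity, 2.


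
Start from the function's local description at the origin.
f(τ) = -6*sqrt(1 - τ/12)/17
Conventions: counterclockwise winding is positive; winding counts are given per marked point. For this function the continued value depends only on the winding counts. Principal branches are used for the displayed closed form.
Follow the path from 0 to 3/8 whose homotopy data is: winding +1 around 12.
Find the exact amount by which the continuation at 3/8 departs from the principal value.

The rational part is single-valued and drops out of the difference; each branch term changes only by its own monodromy.
(-6/17)*sqrt(1 - τ/(12)): winding +1 is odd, the square root flips sign, contributing -2*(-6/17)*sqrt(1 - (3/8)/(12)) = -2*(-6/17)*sqrt(31/32) = (3/34)*sqrt(62).
Summing the contributions at τ = 3/8 gives (3/34)*sqrt(62).

Continued minus principal equals (3/34)*sqrt(62).


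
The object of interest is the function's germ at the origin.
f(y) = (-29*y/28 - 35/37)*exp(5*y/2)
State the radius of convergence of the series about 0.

The radius of convergence is infinite.

The factor exp(5*y/2) is entire and contributes no finite singular point.
The polynomial part has no poles.
No finite singular points: the Taylor series at 0 converges everywhere.


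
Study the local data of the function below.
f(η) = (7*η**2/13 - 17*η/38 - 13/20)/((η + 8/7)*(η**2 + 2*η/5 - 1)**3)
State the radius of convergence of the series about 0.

The radius of convergence is -1/5 + (1/5)*sqrt(26).

Denominator factor (η + 8/7): pole of order 1 at -8/7, modulus 8/7.
Denominator factor (η**2 + 2*η/5 - 1)^3: discriminant 104/25, real irrational roots -1/5 + (1/5)*sqrt(26) and -1/5 - (1/5)*sqrt(26); poles of order 3, moduli -1/5 + (1/5)*sqrt(26) and 1/5 + (1/5)*sqrt(26).
The radius of convergence is the smallest modulus among the singular points: -1/5 + (1/5)*sqrt(26).


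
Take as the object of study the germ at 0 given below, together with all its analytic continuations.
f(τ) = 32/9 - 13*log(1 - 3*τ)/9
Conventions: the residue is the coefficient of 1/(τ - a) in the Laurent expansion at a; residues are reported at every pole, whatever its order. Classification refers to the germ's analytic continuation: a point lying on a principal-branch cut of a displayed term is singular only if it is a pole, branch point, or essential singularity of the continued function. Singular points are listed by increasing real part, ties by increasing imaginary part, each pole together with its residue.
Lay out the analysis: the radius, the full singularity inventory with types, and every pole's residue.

Branch term (-13/9)*log(1 - τ/(1/3)): its argument vanishes at τ = 1/3, a logarithmic branch point, modulus 1/3.
The radius of convergence is the smallest modulus among the singular points: 1/3.

Radius of convergence at 0: 1/3.
At 1/3: a logarithmic branch point.


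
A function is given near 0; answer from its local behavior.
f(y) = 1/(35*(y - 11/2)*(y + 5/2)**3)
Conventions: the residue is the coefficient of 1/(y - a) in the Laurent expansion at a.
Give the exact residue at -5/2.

At the order-3 pole -5/2 set g(y) = (y - (-5/2))^3*f(y) = 1/(35*(y - 11/2)).
Order-3 pole: residue = g''(a)/2; g''(-5/2) = -1/8960, so the residue is -1/17920.

The residue is -1/17920.


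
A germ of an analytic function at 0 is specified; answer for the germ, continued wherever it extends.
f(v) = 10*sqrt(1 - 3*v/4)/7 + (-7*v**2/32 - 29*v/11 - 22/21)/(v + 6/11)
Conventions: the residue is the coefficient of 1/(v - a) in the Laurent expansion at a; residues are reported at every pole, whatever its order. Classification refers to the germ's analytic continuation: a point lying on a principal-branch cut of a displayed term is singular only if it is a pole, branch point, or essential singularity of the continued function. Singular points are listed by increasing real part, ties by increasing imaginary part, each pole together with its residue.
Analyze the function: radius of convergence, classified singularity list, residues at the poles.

Radius of convergence at 0: 6/11.
At -6/11: a pole of order 1; residue 6613/20328.
At 4/3: an algebraic (square-root) branch point.

Denominator factor (v + 6/11): pole of order 1 at -6/11, modulus 6/11.
Branch term (10/7)*sqrt(1 - v/(4/3)): its argument vanishes at v = 4/3, a square-root branch point, modulus 4/3.
The radius of convergence is the smallest modulus among the singular points: 6/11.
The branch term is analytic at -6/11 and contributes nothing to the residue; only the rational part matters.
At the order-1 pole -6/11 set g(v) = (v - (-6/11))*(rational part) = -7*v**2/32 - 29*v/11 - 22/21.
Simple pole: residue = g(a) at a = -6/11, which is 6613/20328.
List the singular points by increasing real part (a conjugate pair: the negative imaginary part first).


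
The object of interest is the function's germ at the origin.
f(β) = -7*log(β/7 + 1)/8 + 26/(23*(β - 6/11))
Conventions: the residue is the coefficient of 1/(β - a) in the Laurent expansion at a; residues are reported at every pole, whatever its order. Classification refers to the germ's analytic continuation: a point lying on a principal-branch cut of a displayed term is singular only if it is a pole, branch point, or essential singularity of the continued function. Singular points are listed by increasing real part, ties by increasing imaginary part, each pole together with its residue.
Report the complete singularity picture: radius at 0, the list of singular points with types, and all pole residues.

Radius of convergence at 0: 6/11.
At -7: a logarithmic branch point.
At 6/11: a pole of order 1; residue 26/23.

Denominator factor (β - 6/11): pole of order 1 at 6/11, modulus 6/11.
Branch term (-7/8)*log(1 - β/(-7)): its argument vanishes at β = -7, a logarithmic branch point, modulus 7.
The radius of convergence is the smallest modulus among the singular points: 6/11.
The branch term is analytic at 6/11 and contributes nothing to the residue; only the rational part matters.
At the order-1 pole 6/11 set g(β) = (β - (6/11))*(rational part) = 26/23.
Simple pole: residue = g(a) at a = 6/11, which is 26/23.
List the singular points by increasing real part (a conjugate pair: the negative imaginary part first).


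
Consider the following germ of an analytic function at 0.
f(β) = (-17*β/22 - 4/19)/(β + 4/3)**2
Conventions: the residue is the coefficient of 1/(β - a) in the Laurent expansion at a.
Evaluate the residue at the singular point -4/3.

At the order-2 pole -4/3 set g(β) = (β - (-4/3))^2*f(β) = -17*β/22 - 4/19.
Order-2 pole: residue = g'(a); g'(-4/3) = -17/22, so the residue is -17/22.

The residue is -17/22.
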